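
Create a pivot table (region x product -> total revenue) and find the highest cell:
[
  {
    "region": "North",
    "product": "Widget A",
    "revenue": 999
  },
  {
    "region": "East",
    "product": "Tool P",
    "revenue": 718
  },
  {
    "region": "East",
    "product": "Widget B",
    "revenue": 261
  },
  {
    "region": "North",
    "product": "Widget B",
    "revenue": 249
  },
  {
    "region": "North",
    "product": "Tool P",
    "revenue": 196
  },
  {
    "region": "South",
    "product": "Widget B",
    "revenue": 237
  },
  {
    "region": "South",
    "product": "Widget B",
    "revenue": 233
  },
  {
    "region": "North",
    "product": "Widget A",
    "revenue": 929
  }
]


Pivot: region (rows) x product (columns) -> total revenue

     Tool P        Widget A      Widget B    
East           718             0           261  
North          196          1928           249  
South            0             0           470  

Highest: North / Widget A = $1928

North / Widget A = $1928


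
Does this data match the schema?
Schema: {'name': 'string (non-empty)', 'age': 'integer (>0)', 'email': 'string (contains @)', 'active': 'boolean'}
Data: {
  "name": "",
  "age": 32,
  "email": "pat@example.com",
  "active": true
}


Validating each field against schema:
  name: FAIL ("" is an empty string)
  age: OK (positive integer)
  email: OK (string with @)
  active: OK (boolean)

Result: INVALID (1 error: name)

INVALID (1 error: name)


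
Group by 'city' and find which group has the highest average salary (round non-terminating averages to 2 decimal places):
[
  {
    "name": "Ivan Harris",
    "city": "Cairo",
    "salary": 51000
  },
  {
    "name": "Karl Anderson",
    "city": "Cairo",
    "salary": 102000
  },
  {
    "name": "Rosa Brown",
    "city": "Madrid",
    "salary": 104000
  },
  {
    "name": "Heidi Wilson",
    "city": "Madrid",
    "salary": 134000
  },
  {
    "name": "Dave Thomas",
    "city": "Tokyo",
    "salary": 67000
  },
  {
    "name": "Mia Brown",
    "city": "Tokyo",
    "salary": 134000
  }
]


Group by: city

Groups:
  Cairo: 2 people, avg salary = 153000/2 = $76500
  Madrid: 2 people, avg salary = 238000/2 = $119000
  Tokyo: 2 people, avg salary = 201000/2 = $100500

Highest average salary: Madrid ($119000)

Madrid ($119000)


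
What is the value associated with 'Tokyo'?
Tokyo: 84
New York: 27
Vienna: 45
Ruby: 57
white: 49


Looking up key 'Tokyo'
Value: 84

84


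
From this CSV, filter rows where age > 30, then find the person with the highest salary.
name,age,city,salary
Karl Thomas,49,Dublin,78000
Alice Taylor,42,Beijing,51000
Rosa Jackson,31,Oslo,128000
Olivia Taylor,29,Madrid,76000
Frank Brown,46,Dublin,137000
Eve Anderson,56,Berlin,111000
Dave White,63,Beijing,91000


Filter: age > 30
Sort by: salary (descending)

Filtered records (6):
  Frank Brown, age 46, salary $137000
  Rosa Jackson, age 31, salary $128000
  Eve Anderson, age 56, salary $111000
  Dave White, age 63, salary $91000
  Karl Thomas, age 49, salary $78000
  Alice Taylor, age 42, salary $51000

Highest salary: Frank Brown ($137000)

Frank Brown


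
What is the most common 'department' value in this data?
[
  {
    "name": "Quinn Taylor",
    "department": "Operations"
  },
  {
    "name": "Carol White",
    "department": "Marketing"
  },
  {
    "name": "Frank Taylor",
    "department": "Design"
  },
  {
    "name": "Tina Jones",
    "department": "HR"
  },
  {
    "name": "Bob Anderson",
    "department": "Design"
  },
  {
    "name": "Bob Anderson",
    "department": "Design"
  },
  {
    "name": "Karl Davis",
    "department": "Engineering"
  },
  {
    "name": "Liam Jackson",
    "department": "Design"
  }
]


Counting 'department' values across 8 records:

  Design: 4 ####
  Operations: 1 #
  Marketing: 1 #
  HR: 1 #
  Engineering: 1 #

Most common: Design (4 times)

Design (4 times)


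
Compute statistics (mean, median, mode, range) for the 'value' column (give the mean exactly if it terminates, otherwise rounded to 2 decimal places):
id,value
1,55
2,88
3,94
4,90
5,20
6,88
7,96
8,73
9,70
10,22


Data: [55, 88, 94, 90, 20, 88, 96, 73, 70, 22]
Count: 10
Sum: 696
Mean: 696/10 = 69.6
Sorted: [20, 22, 55, 70, 73, 88, 88, 90, 94, 96]
Median: 80.5
Mode: 88 (2 times)
Range: 96 - 20 = 76
Min: 20, Max: 96

mean=69.6, median=80.5, mode=88, range=76


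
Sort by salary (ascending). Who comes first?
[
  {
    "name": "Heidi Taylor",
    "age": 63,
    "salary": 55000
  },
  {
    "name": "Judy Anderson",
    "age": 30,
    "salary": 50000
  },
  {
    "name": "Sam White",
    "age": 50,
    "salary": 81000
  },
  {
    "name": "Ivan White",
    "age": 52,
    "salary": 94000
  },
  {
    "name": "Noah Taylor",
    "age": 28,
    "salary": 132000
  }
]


Sort by: salary (ascending)

Sorted order:
  1. Judy Anderson (salary = 50000)
  2. Heidi Taylor (salary = 55000)
  3. Sam White (salary = 81000)
  4. Ivan White (salary = 94000)
  5. Noah Taylor (salary = 132000)

First: Judy Anderson

Judy Anderson


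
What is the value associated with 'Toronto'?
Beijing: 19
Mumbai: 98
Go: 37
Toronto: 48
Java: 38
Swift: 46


Looking up key 'Toronto'
Value: 48

48


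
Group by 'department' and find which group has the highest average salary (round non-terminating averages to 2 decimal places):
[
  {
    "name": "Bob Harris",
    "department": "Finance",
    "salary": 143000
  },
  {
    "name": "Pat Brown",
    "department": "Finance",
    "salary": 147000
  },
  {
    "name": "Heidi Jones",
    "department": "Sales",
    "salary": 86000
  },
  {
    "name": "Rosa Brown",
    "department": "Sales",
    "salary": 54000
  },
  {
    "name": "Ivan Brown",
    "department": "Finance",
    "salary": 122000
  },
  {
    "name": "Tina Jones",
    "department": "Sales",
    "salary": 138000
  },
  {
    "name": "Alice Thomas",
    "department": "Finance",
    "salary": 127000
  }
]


Group by: department

Groups:
  Finance: 4 people, avg salary = 539000/4 = $134750
  Sales: 3 people, avg salary = 278000/3 ≈ $92666.67

Highest average salary: Finance ($134750)

Finance ($134750)


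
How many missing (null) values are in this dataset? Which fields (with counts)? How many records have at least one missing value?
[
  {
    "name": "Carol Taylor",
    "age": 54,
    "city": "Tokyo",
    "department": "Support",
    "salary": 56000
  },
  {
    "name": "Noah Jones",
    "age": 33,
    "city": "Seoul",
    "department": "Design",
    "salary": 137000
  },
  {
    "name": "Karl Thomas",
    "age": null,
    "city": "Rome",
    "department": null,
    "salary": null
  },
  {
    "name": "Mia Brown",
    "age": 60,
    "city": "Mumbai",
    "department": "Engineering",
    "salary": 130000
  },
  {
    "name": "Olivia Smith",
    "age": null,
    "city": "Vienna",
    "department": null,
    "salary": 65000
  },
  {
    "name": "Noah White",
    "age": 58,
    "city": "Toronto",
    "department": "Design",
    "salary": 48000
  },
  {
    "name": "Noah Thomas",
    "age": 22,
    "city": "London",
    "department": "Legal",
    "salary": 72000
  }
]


Checking for missing (null) values in 7 records:

  Carol Taylor: complete
  Noah Jones: complete
  Karl Thomas: age, department, salary
  Mia Brown: complete
  Olivia Smith: age, department
  Noah White: complete
  Noah Thomas: complete

Per field:
  name: 0 missing
  age: 2 missing
  city: 0 missing
  department: 2 missing
  salary: 1 missing

Total missing values: 5
Records with any missing: 2

5 missing values (age: 2, department: 2, salary: 1); 2 incomplete records


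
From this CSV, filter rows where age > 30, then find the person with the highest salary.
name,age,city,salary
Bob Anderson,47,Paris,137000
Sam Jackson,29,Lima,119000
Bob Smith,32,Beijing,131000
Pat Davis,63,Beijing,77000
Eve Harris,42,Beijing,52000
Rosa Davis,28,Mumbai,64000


Filter: age > 30
Sort by: salary (descending)

Filtered records (4):
  Bob Anderson, age 47, salary $137000
  Bob Smith, age 32, salary $131000
  Pat Davis, age 63, salary $77000
  Eve Harris, age 42, salary $52000

Highest salary: Bob Anderson ($137000)

Bob Anderson


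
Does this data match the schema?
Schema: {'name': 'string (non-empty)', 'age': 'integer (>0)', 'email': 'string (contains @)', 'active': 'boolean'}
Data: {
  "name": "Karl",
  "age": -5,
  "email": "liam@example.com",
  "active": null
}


Validating each field against schema:
  name: OK (non-empty string)
  age: FAIL (-5 is not > 0)
  email: OK (string with @)
  active: FAIL (null is not a boolean)

Result: INVALID (2 errors: age, active)

INVALID (2 errors: age, active)


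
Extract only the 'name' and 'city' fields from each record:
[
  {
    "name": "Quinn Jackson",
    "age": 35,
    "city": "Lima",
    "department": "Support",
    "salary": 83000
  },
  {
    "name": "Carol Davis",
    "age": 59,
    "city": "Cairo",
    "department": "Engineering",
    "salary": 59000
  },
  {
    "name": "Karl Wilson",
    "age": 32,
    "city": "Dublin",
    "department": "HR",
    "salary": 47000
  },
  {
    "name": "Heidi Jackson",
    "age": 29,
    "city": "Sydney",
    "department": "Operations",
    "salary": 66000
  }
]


Original: 4 records with fields: name, age, city, department, salary
Keep: ['name', 'city']
Drop: ['age', 'department', 'salary']
Result: 4 records, 2 fields each

[
  {
    "name": "Quinn Jackson",
    "city": "Lima"
  },
  {
    "name": "Carol Davis",
    "city": "Cairo"
  },
  {
    "name": "Karl Wilson",
    "city": "Dublin"
  },
  {
    "name": "Heidi Jackson",
    "city": "Sydney"
  }
]


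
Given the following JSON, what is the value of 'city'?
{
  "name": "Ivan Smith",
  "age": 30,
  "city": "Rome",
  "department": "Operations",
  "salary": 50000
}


Looking up field 'city'
Value: Rome

Rome


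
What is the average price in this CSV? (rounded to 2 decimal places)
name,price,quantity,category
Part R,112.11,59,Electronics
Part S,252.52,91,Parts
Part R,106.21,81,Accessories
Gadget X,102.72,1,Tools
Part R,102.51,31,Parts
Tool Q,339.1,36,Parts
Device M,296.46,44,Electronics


Computing average price:
Values: [112.11, 252.52, 106.21, 102.72, 102.51, 339.1, 296.46]
Sum = 1311.63
Count = 7
Average = 1311.63/7 ≈ 187.38 (rounded to 2 decimal places)

187.38


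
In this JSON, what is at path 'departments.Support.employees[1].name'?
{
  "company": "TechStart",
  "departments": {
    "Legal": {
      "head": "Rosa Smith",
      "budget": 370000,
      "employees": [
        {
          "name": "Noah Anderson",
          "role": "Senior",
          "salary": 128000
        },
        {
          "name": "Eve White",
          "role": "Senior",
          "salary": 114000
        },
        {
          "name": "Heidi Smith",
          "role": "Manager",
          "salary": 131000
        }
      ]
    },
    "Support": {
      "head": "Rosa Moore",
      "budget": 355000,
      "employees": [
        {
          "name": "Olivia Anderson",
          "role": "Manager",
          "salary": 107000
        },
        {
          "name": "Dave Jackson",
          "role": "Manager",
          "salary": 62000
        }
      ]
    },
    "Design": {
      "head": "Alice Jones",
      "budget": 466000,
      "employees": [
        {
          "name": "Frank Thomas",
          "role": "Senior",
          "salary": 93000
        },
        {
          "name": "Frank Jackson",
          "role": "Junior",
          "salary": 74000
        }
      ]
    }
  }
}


Path: departments.Support.employees[1].name

Navigate:
  -> departments
  -> Support
  -> employees[1].name = 'Dave Jackson'

Dave Jackson


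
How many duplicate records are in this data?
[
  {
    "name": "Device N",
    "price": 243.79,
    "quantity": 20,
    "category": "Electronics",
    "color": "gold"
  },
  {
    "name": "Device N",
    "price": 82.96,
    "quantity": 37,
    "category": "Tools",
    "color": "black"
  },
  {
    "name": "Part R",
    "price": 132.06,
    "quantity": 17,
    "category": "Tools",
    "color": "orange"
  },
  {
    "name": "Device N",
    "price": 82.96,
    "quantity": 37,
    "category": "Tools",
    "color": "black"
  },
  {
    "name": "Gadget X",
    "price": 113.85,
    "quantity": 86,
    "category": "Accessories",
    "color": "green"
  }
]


Checking 5 records for duplicates:

  Row 1: Device N ($243.79, qty 20)
  Row 2: Device N ($82.96, qty 37)
  Row 3: Part R ($132.06, qty 17)
  Row 4: Device N ($82.96, qty 37) <-- DUPLICATE
  Row 5: Gadget X ($113.85, qty 86)

Duplicates found: 1
Unique records: 4

1 duplicates, 4 unique


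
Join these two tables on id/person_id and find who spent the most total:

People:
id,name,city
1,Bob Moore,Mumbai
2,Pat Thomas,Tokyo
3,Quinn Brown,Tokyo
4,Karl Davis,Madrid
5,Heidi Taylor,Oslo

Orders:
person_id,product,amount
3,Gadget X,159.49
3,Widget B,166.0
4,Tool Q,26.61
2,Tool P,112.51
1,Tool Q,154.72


Join on: people.id = orders.person_id

Joined rows:
  Quinn Brown (Tokyo) bought Gadget X for $159.49
  Quinn Brown (Tokyo) bought Widget B for $166.0
  Karl Davis (Madrid) bought Tool Q for $26.61
  Pat Thomas (Tokyo) bought Tool P for $112.51
  Bob Moore (Mumbai) bought Tool Q for $154.72

Total per person:
  Quinn Brown: $325.49
  Bob Moore: $154.72
  Pat Thomas: $112.51
  Karl Davis: $26.61

Top spender: Quinn Brown ($325.49)

Quinn Brown ($325.49)


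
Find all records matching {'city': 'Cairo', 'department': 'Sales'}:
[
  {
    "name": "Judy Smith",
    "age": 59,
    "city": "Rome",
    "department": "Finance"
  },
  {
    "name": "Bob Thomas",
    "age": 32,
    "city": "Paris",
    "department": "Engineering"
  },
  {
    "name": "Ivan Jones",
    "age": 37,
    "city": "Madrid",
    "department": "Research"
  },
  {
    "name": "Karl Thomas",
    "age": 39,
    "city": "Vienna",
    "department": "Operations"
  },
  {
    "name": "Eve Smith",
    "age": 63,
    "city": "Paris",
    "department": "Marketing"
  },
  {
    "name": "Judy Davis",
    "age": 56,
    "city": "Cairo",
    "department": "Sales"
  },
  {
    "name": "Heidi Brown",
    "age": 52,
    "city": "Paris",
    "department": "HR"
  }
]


Search criteria: {'city': 'Cairo', 'department': 'Sales'}

Checking 7 records:
  Judy Smith: {city: Rome, department: Finance}
  Bob Thomas: {city: Paris, department: Engineering}
  Ivan Jones: {city: Madrid, department: Research}
  Karl Thomas: {city: Vienna, department: Operations}
  Eve Smith: {city: Paris, department: Marketing}
  Judy Davis: {city: Cairo, department: Sales} <-- MATCH
  Heidi Brown: {city: Paris, department: HR}

Matches: ["Judy Davis"]

["Judy Davis"]


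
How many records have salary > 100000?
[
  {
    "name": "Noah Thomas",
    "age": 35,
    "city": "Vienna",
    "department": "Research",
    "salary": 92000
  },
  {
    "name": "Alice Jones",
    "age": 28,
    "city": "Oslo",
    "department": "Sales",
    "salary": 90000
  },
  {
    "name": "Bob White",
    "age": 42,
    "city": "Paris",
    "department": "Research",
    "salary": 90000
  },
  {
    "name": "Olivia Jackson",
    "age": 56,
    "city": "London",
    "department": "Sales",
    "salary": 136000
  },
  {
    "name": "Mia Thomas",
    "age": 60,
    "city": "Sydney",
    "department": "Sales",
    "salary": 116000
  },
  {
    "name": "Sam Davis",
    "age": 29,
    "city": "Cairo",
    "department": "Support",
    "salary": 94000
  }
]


Data: 6 records
Condition: salary > 100000

Checking each record:
  Noah Thomas: 92000
  Alice Jones: 90000
  Bob White: 90000
  Olivia Jackson: 136000 MATCH
  Mia Thomas: 116000 MATCH
  Sam Davis: 94000

Count: 2

2


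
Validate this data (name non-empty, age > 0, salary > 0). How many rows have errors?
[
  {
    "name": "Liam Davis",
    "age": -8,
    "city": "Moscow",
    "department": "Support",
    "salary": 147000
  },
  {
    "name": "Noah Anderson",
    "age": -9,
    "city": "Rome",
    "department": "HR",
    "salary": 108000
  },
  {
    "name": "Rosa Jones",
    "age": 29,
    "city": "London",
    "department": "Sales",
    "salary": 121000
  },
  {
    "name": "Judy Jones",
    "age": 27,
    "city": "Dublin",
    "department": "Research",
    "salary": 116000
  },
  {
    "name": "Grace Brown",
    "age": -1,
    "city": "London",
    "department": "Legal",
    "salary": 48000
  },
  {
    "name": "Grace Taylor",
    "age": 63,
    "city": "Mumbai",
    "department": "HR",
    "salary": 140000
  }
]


Validating 6 records:
Rules: name non-empty, age > 0, salary > 0

  Row 1 (Liam Davis): negative age: -8
  Row 2 (Noah Anderson): negative age: -9
  Row 3 (Rosa Jones): OK
  Row 4 (Judy Jones): OK
  Row 5 (Grace Brown): negative age: -1
  Row 6 (Grace Taylor): OK

Total errors: 3

3 errors


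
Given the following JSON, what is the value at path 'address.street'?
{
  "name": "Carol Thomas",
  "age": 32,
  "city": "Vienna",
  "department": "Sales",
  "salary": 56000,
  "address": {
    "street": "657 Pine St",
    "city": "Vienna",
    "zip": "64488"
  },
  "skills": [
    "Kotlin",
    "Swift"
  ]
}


Query: address.street
Path: address -> street
Value: 657 Pine St

657 Pine St


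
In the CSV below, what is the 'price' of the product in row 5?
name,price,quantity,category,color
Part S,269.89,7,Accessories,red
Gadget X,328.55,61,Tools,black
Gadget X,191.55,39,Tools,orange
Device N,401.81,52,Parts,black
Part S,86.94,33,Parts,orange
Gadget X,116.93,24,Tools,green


Query: Row 5 ('Part S'), column 'price'
Value: 86.94

86.94


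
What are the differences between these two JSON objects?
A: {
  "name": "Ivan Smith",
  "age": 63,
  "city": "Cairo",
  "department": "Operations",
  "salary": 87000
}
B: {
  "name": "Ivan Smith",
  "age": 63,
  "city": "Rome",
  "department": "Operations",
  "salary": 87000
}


Comparing each field (in key order):
  name: same
  age: same
  city: DIFFERENT
  department: same
  salary: same
Differences:
  city: Cairo -> Rome

1 field(s) changed

1 change: city


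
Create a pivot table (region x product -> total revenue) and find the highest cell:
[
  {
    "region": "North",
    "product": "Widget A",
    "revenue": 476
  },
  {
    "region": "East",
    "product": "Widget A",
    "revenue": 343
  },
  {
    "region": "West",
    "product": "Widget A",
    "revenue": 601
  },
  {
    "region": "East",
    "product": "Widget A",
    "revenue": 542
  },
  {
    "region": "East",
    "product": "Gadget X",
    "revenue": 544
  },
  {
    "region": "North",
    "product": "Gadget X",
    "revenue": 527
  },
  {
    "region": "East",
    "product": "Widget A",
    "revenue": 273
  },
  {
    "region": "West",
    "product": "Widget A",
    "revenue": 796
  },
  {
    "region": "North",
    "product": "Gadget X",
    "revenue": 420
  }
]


Pivot: region (rows) x product (columns) -> total revenue

     Gadget X      Widget A    
East           544          1158  
North          947           476  
West             0          1397  

Highest: West / Widget A = $1397

West / Widget A = $1397


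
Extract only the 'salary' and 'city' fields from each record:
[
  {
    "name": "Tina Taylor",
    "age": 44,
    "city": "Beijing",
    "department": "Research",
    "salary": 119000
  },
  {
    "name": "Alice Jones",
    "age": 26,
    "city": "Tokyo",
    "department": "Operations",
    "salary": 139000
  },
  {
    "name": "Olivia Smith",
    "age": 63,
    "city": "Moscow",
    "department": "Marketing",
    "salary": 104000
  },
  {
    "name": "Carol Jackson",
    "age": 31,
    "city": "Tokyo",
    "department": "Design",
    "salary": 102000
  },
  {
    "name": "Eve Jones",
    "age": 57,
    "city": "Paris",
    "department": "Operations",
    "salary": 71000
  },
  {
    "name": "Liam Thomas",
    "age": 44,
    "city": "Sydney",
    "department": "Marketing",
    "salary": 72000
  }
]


Original: 6 records with fields: name, age, city, department, salary
Keep: ['salary', 'city']
Drop: ['name', 'age', 'department']
Result: 6 records, 2 fields each

[
  {
    "salary": 119000,
    "city": "Beijing"
  },
  {
    "salary": 139000,
    "city": "Tokyo"
  },
  {
    "salary": 104000,
    "city": "Moscow"
  },
  {
    "salary": 102000,
    "city": "Tokyo"
  },
  {
    "salary": 71000,
    "city": "Paris"
  },
  {
    "salary": 72000,
    "city": "Sydney"
  }
]


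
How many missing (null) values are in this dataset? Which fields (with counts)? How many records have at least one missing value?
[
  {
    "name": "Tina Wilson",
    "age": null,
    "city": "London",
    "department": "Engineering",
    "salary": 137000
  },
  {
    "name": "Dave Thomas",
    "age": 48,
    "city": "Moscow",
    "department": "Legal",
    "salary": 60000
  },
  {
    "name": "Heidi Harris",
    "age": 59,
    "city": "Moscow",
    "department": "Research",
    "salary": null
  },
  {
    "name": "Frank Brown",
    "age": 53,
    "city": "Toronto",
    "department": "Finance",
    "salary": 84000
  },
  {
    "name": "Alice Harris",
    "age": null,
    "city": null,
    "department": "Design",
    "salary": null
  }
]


Checking for missing (null) values in 5 records:

  Tina Wilson: age
  Dave Thomas: complete
  Heidi Harris: salary
  Frank Brown: complete
  Alice Harris: age, city, salary

Per field:
  name: 0 missing
  age: 2 missing
  city: 1 missing
  department: 0 missing
  salary: 2 missing

Total missing values: 5
Records with any missing: 3

5 missing values (age: 2, city: 1, salary: 2); 3 incomplete records


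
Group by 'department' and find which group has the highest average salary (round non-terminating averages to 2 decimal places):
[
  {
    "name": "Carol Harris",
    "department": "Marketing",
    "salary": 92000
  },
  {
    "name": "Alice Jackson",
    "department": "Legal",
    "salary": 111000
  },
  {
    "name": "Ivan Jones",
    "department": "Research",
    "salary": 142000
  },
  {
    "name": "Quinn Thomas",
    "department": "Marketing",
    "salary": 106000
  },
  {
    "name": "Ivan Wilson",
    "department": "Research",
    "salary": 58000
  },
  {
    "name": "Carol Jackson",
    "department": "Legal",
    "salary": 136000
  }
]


Group by: department

Groups:
  Legal: 2 people, avg salary = 247000/2 = $123500
  Marketing: 2 people, avg salary = 198000/2 = $99000
  Research: 2 people, avg salary = 200000/2 = $100000

Highest average salary: Legal ($123500)

Legal ($123500)


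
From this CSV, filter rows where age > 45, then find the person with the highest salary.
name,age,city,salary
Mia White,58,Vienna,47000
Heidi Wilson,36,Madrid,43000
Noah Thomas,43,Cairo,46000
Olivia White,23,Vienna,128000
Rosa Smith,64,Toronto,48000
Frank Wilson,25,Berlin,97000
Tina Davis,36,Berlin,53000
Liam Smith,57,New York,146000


Filter: age > 45
Sort by: salary (descending)

Filtered records (3):
  Liam Smith, age 57, salary $146000
  Rosa Smith, age 64, salary $48000
  Mia White, age 58, salary $47000

Highest salary: Liam Smith ($146000)

Liam Smith


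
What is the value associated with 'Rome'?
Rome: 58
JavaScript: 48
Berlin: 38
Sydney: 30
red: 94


Looking up key 'Rome'
Value: 58

58


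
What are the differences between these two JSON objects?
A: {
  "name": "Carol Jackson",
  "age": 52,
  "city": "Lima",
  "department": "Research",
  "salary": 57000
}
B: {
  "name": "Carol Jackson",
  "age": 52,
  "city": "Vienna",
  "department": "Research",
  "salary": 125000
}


Comparing each field (in key order):
  name: same
  age: same
  city: DIFFERENT
  department: same
  salary: DIFFERENT
Differences:
  city: Lima -> Vienna
  salary: 57000 -> 125000

2 field(s) changed

2 changes: city, salary


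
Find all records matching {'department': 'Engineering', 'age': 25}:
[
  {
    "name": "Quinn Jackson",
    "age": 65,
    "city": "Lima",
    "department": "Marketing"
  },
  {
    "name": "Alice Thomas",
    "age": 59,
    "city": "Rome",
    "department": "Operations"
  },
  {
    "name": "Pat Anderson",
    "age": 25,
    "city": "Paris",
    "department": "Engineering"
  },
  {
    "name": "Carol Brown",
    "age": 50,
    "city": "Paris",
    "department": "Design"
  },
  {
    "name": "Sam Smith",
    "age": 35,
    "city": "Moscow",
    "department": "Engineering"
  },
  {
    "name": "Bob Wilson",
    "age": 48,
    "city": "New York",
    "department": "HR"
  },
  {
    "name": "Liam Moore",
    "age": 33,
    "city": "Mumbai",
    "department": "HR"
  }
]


Search criteria: {'department': 'Engineering', 'age': 25}

Checking 7 records:
  Quinn Jackson: {department: Marketing, age: 65}
  Alice Thomas: {department: Operations, age: 59}
  Pat Anderson: {department: Engineering, age: 25} <-- MATCH
  Carol Brown: {department: Design, age: 50}
  Sam Smith: {department: Engineering, age: 35}
  Bob Wilson: {department: HR, age: 48}
  Liam Moore: {department: HR, age: 33}

Matches: ["Pat Anderson"]

["Pat Anderson"]


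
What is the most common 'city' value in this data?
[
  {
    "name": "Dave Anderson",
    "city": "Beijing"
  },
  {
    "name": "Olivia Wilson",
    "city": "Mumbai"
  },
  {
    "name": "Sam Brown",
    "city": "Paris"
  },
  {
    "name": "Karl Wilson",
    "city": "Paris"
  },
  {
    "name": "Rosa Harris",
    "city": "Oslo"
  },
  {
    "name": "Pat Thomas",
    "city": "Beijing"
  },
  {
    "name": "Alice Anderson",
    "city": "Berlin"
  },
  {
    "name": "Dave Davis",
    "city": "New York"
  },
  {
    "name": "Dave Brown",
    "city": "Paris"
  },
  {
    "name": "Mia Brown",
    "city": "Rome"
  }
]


Counting 'city' values across 10 records:

  Paris: 3 ###
  Beijing: 2 ##
  Mumbai: 1 #
  Oslo: 1 #
  Berlin: 1 #
  New York: 1 #
  Rome: 1 #

Most common: Paris (3 times)

Paris (3 times)


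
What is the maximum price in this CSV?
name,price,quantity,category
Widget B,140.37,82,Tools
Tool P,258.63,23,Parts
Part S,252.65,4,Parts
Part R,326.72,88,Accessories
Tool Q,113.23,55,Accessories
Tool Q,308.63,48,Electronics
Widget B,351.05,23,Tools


Computing maximum price:
Values: [140.37, 258.63, 252.65, 326.72, 113.23, 308.63, 351.05]
Max = 351.05

351.05


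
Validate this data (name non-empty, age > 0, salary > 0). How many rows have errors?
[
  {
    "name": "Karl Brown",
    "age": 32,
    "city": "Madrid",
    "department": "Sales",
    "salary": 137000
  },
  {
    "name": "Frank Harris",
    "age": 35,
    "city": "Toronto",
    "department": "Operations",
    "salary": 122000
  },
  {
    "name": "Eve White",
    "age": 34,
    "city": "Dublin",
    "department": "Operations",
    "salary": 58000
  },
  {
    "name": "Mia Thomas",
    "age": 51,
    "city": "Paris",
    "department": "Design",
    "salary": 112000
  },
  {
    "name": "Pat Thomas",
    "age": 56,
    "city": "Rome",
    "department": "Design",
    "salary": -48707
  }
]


Validating 5 records:
Rules: name non-empty, age > 0, salary > 0

  Row 1 (Karl Brown): OK
  Row 2 (Frank Harris): OK
  Row 3 (Eve White): OK
  Row 4 (Mia Thomas): OK
  Row 5 (Pat Thomas): negative salary: -48707

Total errors: 1

1 errors


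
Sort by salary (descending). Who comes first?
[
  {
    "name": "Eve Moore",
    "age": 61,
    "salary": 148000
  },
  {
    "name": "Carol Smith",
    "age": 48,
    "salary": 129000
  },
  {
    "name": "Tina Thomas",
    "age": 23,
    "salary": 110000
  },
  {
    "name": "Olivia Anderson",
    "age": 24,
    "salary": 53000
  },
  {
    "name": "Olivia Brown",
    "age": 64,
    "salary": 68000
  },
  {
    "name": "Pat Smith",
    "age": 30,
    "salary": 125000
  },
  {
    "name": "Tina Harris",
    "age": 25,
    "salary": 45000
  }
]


Sort by: salary (descending)

Sorted order:
  1. Eve Moore (salary = 148000)
  2. Carol Smith (salary = 129000)
  3. Pat Smith (salary = 125000)
  4. Tina Thomas (salary = 110000)
  5. Olivia Brown (salary = 68000)
  6. Olivia Anderson (salary = 53000)
  7. Tina Harris (salary = 45000)

First: Eve Moore

Eve Moore


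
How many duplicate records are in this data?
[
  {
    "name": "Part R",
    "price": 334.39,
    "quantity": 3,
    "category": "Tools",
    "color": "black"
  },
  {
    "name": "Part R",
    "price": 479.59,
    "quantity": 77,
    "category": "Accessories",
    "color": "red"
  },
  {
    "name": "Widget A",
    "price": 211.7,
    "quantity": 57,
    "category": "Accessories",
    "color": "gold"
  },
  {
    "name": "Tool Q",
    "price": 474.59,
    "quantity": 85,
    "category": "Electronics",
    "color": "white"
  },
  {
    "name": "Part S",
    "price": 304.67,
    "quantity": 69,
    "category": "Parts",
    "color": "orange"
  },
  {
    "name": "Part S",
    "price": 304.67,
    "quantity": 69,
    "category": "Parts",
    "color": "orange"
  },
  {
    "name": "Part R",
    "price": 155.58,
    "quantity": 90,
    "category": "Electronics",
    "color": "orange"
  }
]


Checking 7 records for duplicates:

  Row 1: Part R ($334.39, qty 3)
  Row 2: Part R ($479.59, qty 77)
  Row 3: Widget A ($211.7, qty 57)
  Row 4: Tool Q ($474.59, qty 85)
  Row 5: Part S ($304.67, qty 69)
  Row 6: Part S ($304.67, qty 69) <-- DUPLICATE
  Row 7: Part R ($155.58, qty 90)

Duplicates found: 1
Unique records: 6

1 duplicates, 6 unique


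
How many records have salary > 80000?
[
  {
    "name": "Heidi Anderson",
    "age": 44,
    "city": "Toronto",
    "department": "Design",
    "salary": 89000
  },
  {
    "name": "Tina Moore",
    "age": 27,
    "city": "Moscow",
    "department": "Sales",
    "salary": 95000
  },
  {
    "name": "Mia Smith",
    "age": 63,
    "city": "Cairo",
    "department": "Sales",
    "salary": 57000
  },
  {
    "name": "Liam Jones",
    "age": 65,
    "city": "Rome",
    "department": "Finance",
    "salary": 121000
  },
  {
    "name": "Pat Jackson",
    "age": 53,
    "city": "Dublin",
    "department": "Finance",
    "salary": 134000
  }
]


Data: 5 records
Condition: salary > 80000

Checking each record:
  Heidi Anderson: 89000 MATCH
  Tina Moore: 95000 MATCH
  Mia Smith: 57000
  Liam Jones: 121000 MATCH
  Pat Jackson: 134000 MATCH

Count: 4

4


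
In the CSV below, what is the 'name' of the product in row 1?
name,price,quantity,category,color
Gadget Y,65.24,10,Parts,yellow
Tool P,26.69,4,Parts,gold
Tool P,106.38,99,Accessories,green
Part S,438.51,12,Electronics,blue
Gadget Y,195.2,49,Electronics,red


Query: Row 1 ('Gadget Y'), column 'name'
Value: Gadget Y

Gadget Y


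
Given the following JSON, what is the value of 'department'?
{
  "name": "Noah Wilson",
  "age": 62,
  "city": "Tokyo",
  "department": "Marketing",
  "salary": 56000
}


Looking up field 'department'
Value: Marketing

Marketing


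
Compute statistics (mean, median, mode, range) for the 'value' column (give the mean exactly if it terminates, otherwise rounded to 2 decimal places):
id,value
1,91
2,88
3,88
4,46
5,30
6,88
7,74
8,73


Data: [91, 88, 88, 46, 30, 88, 74, 73]
Count: 8
Sum: 578
Mean: 578/8 = 72.25
Sorted: [30, 46, 73, 74, 88, 88, 88, 91]
Median: 81.0
Mode: 88 (3 times)
Range: 91 - 30 = 61
Min: 30, Max: 91

mean=72.25, median=81.0, mode=88, range=61


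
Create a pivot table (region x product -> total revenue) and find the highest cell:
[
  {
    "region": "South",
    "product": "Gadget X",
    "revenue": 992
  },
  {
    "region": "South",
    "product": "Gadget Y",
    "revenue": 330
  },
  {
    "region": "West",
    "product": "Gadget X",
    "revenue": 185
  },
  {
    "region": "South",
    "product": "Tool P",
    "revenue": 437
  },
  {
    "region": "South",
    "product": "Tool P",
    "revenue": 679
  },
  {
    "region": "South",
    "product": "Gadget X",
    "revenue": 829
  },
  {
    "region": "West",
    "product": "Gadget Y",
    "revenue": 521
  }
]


Pivot: region (rows) x product (columns) -> total revenue

     Gadget X      Gadget Y      Tool P      
South         1821           330          1116  
West           185           521             0  

Highest: South / Gadget X = $1821

South / Gadget X = $1821


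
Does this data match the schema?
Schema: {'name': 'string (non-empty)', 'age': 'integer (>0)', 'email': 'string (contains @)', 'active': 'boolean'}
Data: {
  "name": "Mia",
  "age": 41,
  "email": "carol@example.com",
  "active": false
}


Validating each field against schema:
  name: OK (non-empty string)
  age: OK (positive integer)
  email: OK (string with @)
  active: OK (boolean)

Result: VALID

VALID


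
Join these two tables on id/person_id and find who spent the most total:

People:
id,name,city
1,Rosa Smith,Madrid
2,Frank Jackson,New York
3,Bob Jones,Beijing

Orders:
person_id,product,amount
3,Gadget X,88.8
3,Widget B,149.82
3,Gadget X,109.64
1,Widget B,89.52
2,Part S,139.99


Join on: people.id = orders.person_id

Joined rows:
  Bob Jones (Beijing) bought Gadget X for $88.8
  Bob Jones (Beijing) bought Widget B for $149.82
  Bob Jones (Beijing) bought Gadget X for $109.64
  Rosa Smith (Madrid) bought Widget B for $89.52
  Frank Jackson (New York) bought Part S for $139.99

Total per person:
  Bob Jones: $348.26
  Frank Jackson: $139.99
  Rosa Smith: $89.52

Top spender: Bob Jones ($348.26)

Bob Jones ($348.26)


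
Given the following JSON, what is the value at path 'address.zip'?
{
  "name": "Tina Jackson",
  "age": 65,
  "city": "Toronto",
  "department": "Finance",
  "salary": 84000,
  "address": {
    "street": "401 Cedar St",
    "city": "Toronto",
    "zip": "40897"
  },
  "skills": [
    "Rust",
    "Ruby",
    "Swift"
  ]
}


Query: address.zip
Path: address -> zip
Value: 40897

40897


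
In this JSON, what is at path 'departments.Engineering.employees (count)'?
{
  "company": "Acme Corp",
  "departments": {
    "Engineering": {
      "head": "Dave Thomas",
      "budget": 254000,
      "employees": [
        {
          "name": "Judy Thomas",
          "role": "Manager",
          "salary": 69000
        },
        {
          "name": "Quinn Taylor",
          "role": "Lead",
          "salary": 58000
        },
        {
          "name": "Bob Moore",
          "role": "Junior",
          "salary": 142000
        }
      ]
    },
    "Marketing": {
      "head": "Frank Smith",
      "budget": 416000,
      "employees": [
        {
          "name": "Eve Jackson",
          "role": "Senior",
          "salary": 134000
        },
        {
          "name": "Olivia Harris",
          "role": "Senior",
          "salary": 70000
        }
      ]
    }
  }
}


Path: departments.Engineering.employees (count)

Navigate:
  -> departments
  -> Engineering
  -> employees (array, length 3)

3


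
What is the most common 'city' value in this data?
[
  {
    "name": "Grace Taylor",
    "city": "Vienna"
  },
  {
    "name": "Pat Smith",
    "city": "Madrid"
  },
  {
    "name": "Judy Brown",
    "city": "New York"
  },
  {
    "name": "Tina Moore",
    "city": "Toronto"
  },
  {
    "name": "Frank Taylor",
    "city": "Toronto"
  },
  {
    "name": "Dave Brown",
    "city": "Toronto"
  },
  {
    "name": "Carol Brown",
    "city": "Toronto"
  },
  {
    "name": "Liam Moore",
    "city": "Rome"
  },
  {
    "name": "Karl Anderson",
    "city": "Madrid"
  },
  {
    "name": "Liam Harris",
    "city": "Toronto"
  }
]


Counting 'city' values across 10 records:

  Toronto: 5 #####
  Madrid: 2 ##
  Vienna: 1 #
  New York: 1 #
  Rome: 1 #

Most common: Toronto (5 times)

Toronto (5 times)


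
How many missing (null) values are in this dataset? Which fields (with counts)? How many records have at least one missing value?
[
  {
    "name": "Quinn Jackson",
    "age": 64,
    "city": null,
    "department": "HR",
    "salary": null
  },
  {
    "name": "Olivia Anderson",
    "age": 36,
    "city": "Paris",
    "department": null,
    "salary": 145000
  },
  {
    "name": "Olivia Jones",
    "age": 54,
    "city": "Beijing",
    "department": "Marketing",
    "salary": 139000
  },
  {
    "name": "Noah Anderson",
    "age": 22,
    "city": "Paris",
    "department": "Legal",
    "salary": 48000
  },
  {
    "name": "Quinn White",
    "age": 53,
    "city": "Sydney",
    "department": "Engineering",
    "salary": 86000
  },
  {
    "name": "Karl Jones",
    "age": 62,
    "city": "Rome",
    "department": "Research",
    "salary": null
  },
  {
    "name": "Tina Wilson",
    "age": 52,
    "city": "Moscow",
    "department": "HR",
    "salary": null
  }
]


Checking for missing (null) values in 7 records:

  Quinn Jackson: city, salary
  Olivia Anderson: department
  Olivia Jones: complete
  Noah Anderson: complete
  Quinn White: complete
  Karl Jones: salary
  Tina Wilson: salary

Per field:
  name: 0 missing
  age: 0 missing
  city: 1 missing
  department: 1 missing
  salary: 3 missing

Total missing values: 5
Records with any missing: 4

5 missing values (city: 1, department: 1, salary: 3); 4 incomplete records


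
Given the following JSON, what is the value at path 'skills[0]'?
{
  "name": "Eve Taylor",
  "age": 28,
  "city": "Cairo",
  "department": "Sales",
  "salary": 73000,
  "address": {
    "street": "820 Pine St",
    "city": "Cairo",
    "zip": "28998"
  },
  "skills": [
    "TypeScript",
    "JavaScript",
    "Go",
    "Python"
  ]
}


Query: skills[0]
Path: skills -> first element
Value: TypeScript

TypeScript


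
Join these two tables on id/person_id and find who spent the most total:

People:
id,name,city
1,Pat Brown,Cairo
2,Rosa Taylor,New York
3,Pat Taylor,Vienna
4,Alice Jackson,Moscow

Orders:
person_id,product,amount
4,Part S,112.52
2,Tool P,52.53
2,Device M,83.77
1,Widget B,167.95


Join on: people.id = orders.person_id

Joined rows:
  Alice Jackson (Moscow) bought Part S for $112.52
  Rosa Taylor (New York) bought Tool P for $52.53
  Rosa Taylor (New York) bought Device M for $83.77
  Pat Brown (Cairo) bought Widget B for $167.95

Total per person:
  Pat Brown: $167.95
  Rosa Taylor: $136.30
  Alice Jackson: $112.52

Top spender: Pat Brown ($167.95)

Pat Brown ($167.95)


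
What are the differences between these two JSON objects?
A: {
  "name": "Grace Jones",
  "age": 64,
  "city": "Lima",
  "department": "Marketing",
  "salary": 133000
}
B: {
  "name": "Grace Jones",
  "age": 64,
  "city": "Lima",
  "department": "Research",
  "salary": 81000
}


Comparing each field (in key order):
  name: same
  age: same
  city: same
  department: DIFFERENT
  salary: DIFFERENT
Differences:
  department: Marketing -> Research
  salary: 133000 -> 81000

2 field(s) changed

2 changes: department, salary


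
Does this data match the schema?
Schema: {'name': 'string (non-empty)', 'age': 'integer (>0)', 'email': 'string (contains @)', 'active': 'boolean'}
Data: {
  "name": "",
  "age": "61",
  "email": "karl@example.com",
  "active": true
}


Validating each field against schema:
  name: FAIL ("" is an empty string)
  age: FAIL ("61" is not an integer)
  email: OK (string with @)
  active: OK (boolean)

Result: INVALID (2 errors: name, age)

INVALID (2 errors: name, age)


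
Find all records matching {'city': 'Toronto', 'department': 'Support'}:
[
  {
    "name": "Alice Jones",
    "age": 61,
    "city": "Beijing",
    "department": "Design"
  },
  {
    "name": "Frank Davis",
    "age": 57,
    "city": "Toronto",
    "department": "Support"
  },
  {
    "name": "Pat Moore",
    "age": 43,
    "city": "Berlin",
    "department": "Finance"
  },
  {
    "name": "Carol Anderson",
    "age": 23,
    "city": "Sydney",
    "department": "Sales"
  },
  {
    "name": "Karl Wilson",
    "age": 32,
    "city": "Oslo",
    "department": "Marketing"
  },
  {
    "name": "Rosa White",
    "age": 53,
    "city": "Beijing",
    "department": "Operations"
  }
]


Search criteria: {'city': 'Toronto', 'department': 'Support'}

Checking 6 records:
  Alice Jones: {city: Beijing, department: Design}
  Frank Davis: {city: Toronto, department: Support} <-- MATCH
  Pat Moore: {city: Berlin, department: Finance}
  Carol Anderson: {city: Sydney, department: Sales}
  Karl Wilson: {city: Oslo, department: Marketing}
  Rosa White: {city: Beijing, department: Operations}

Matches: ["Frank Davis"]

["Frank Davis"]


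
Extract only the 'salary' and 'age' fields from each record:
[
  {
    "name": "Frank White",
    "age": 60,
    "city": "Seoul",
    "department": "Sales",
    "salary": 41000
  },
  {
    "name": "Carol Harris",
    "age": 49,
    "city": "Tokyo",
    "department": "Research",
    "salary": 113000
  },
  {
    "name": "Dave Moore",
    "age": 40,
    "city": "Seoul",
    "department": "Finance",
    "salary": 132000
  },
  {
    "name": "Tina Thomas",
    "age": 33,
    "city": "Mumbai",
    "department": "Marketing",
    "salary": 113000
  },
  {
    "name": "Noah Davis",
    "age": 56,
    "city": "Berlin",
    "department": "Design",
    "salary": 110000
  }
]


Original: 5 records with fields: name, age, city, department, salary
Keep: ['salary', 'age']
Drop: ['name', 'city', 'department']
Result: 5 records, 2 fields each

[
  {
    "salary": 41000,
    "age": 60
  },
  {
    "salary": 113000,
    "age": 49
  },
  {
    "salary": 132000,
    "age": 40
  },
  {
    "salary": 113000,
    "age": 33
  },
  {
    "salary": 110000,
    "age": 56
  }
]
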